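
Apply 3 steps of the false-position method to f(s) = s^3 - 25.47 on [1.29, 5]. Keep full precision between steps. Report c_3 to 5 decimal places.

2.69602

f(1.290000) = -23.323311, f(5.000000) = 99.530000
step 1: c = 1.994332, f(c) = -17.537827 < 0 → new bracket [1.994332, 5.000000]
step 2: c = 2.444608, f(c) = -10.860754 < 0 → new bracket [2.444608, 5.000000]
step 3: c = 2.696019, f(c) = -5.873925 < 0 → new bracket [2.696019, 5.000000]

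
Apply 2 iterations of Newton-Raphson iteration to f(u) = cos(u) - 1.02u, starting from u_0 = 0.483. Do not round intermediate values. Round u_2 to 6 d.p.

f'(u) = -sin(u) - 1.02
u_0 = 0.483000: f = 0.392946, f' = -1.484438 → u_1 = 0.483000 - (0.392946)/(-1.484438) = 0.747710
u_1 = 0.747710: f = -0.029416, f' = -1.699961 → u_2 = 0.747710 - (-0.029416)/(-1.699961) = 0.730406

0.730406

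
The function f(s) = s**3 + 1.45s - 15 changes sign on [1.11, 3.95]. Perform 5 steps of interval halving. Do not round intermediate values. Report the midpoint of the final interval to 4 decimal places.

2.3081

f(1.110000) = -12.022869, f(3.950000) = 52.357375 (opposite signs)
step 1: m = 2.530000, f(m) = 4.862777 > 0 → root in [1.110000, 2.530000]
step 2: m = 1.820000, f(m) = -6.332432 < 0 → root in [1.820000, 2.530000]
step 3: m = 2.175000, f(m) = -1.557141 < 0 → root in [2.175000, 2.530000]
step 4: m = 2.352500, f(m) = 1.430463 > 0 → root in [2.175000, 2.352500]
step 5: m = 2.263750, f(m) = -0.116831 < 0 → root in [2.263750, 2.352500]
Midpoint of [2.263750, 2.352500] = 2.308125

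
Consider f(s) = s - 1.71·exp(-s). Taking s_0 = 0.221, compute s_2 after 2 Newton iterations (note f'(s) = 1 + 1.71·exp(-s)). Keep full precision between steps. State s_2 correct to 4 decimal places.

0.7809

s_0 = 0.221000: f = -1.149936, f' = 2.370936 → s_1 = 0.221000 - (-1.149936)/(2.370936) = 0.706013
s_1 = 0.706013: f = -0.138056, f' = 1.844070 → s_2 = 0.706013 - (-0.138056)/(1.844070) = 0.780878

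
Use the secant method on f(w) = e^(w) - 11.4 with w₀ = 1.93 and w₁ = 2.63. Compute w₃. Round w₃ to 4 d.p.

Secant update: w_(k+1) = w_k − f(w_k)·(w_k − w_(k-1))/(f(w_k) − f(w_(k-1))).
f(w_0) = -4.510490, f(w_1) = 2.473770
w_2 = 2.630000 - (2.473770)·(2.630000 - 1.930000)/(2.473770 - (-4.510490)) = 2.382065; f(w_2) = -0.572757
w_3 = 2.382065 - (-0.572757)·(2.382065 - 2.630000)/(-0.572757 - (2.473770)) = 2.428678; f(w_3) = -0.056125

2.4287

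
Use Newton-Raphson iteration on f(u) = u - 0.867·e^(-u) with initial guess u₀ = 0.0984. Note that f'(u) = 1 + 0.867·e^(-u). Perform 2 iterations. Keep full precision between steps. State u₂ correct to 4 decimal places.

u_0 = 0.098400: f = -0.687350, f' = 1.785750 → u_1 = 0.098400 - (-0.687350)/(1.785750) = 0.483308
u_1 = 0.483308: f = -0.051405, f' = 1.534713 → u_2 = 0.483308 - (-0.051405)/(1.534713) = 0.516803

0.5168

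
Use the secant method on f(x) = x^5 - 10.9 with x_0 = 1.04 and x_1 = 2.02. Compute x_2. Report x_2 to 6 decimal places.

Secant update: x_(k+1) = x_k − f(x_k)·(x_k − x_(k-1))/(f(x_k) − f(x_(k-1))).
f(x_0) = -9.683347, f(x_1) = 22.732322
x_2 = 2.020000 - (22.732322)·(2.020000 - 1.040000)/(22.732322 - (-9.683347)) = 1.332750; f(x_2) = -6.695222

1.332750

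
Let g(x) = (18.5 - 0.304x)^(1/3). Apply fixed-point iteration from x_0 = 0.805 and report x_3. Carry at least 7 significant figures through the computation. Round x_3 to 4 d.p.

2.6065

x_1 = g(0.805000) = 2.633073
x_2 = g(2.633073) = 2.606078
x_3 = g(2.606078) = 2.606480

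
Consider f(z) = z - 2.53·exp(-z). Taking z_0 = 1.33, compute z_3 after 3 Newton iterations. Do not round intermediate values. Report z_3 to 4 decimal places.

Newton update: z ← z − f(z)/f'(z).
f'(z) = 1 + 2.53·exp(-z)
z_0 = 1.330000: f = 0.660873, f' = 1.669127 → z_1 = 1.330000 - (0.660873)/(1.669127) = 0.934061
z_1 = 0.934061: f = -0.060114, f' = 1.994175 → z_2 = 0.934061 - (-0.060114)/(1.994175) = 0.964206
z_2 = 0.964206: f = -0.000447, f' = 1.964653 → z_3 = 0.964206 - (-0.000447)/(1.964653) = 0.964434

0.9644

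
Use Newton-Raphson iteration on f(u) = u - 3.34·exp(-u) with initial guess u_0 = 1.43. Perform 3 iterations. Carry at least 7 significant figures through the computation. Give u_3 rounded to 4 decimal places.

Newton update: u ← u − f(u)/f'(u).
f'(u) = 1 + 3.34·exp(-u)
u_0 = 1.430000: f = 0.630708, f' = 1.799292 → u_1 = 1.430000 - (0.630708)/(1.799292) = 1.079469
u_1 = 1.079469: f = -0.055383, f' = 2.134852 → u_2 = 1.079469 - (-0.055383)/(2.134852) = 1.105411
u_2 = 1.105411: f = -0.000379, f' = 2.105790 → u_3 = 1.105411 - (-0.000379)/(2.105790) = 1.105591

1.1056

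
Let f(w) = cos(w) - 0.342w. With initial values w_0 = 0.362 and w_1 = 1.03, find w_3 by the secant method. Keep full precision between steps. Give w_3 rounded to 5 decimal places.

1.16128

f(w_0) = 0.811386, f(w_1) = 0.162559
w_2 = 1.030000 - (0.162559)·(1.030000 - 0.362000)/(0.162559 - (0.811386)) = 1.197362; f(w_2) = -0.044683
w_3 = 1.197362 - (-0.044683)·(1.197362 - 1.030000)/(-0.044683 - (0.162559)) = 1.161278; f(w_3) = 0.001011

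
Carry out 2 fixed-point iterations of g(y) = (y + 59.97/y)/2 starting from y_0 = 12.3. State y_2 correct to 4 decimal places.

y_1 = g(12.300000) = 8.587805
y_2 = g(8.587805) = 7.785482

7.7855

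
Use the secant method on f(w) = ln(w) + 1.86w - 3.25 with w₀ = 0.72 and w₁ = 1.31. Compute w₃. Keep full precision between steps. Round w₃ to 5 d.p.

Secant update: w_(k+1) = w_k − f(w_k)·(w_k − w_(k-1))/(f(w_k) − f(w_(k-1))).
f(w_0) = -2.239304, f(w_1) = -0.543373
w_2 = 1.310000 - (-0.543373)·(1.310000 - 0.720000)/(-0.543373 - (-2.239304)) = 1.499035; f(w_2) = -0.056974
w_3 = 1.499035 - (-0.056974)·(1.499035 - 1.310000)/(-0.056974 - (-0.543373)) = 1.521177; f(w_3) = -0.001126

1.52118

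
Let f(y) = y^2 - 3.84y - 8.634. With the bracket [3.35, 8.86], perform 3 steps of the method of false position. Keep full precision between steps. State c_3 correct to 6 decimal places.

f(3.350000) = -10.275500, f(8.860000) = 35.843200
step 1: c = 4.577658, f(c) = -5.257252 < 0 → new bracket [4.577658, 8.860000]
step 2: c = 5.125422, f(c) = -2.045667 < 0 → new bracket [5.125422, 8.860000]
step 3: c = 5.327057, f(c) = -0.712363 < 0 → new bracket [5.327057, 8.860000]

5.327057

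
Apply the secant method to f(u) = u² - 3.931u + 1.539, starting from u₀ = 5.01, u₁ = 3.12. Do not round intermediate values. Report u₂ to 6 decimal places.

f(u_0) = 6.944790, f(u_1) = -0.991320
u_2 = 3.120000 - (-0.991320)·(3.120000 - 5.010000)/(-0.991320 - (6.944790)) = 3.356085; f(u_2) = -0.390464

3.356085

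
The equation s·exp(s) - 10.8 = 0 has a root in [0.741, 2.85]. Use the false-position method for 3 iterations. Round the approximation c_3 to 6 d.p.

1.580388

f(0.741000) = -9.245358, f(2.850000) = 38.470178
step 1: c = 1.149640, f(c) = -7.170524 < 0 → new bracket [1.149640, 2.850000]
step 2: c = 1.416780, f(c) = -4.957453 < 0 → new bracket [1.416780, 2.850000]
step 3: c = 1.580388, f(c) = -3.124304 < 0 → new bracket [1.580388, 2.850000]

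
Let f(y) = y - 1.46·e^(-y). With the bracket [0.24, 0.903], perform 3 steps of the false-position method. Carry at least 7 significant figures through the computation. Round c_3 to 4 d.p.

0.7148

f(0.240000) = -0.908477, f(0.903000) = 0.311186
step 1: c = 0.733841, f(c) = 0.032952 > 0 → new bracket [0.240000, 0.733841]
step 2: c = 0.716556, f(c) = 0.003446 > 0 → new bracket [0.240000, 0.716556]
step 3: c = 0.714755, f(c) = 0.000360 > 0 → new bracket [0.240000, 0.714755]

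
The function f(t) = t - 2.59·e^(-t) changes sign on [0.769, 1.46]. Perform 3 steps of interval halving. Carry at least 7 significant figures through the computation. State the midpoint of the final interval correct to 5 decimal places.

f(0.769000) = -0.431404, f(1.460000) = 0.858508 (opposite signs)
step 1: m = 1.114500, f(m) = 0.264775 > 0 → root in [0.769000, 1.114500]
step 2: m = 0.941750, f(m) = -0.068207 < 0 → root in [0.941750, 1.114500]
step 3: m = 1.028125, f(m) = 0.101742 > 0 → root in [0.941750, 1.028125]
Midpoint of [0.941750, 1.028125] = 0.984938

0.98494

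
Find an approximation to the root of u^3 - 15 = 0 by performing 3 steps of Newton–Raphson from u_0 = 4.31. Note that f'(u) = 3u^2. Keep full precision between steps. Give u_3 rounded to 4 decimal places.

2.4731

u_0 = 4.310000: f = 65.062991, f' = 55.728300 → u_1 = 4.310000 - (65.062991)/(55.728300) = 3.142496
u_1 = 3.142496: f = 16.033043, f' = 29.625851 → u_2 = 3.142496 - (16.033043)/(29.625851) = 2.601312
u_2 = 2.601312: f = 2.602624, f' = 20.300475 → u_3 = 2.601312 - (2.602624)/(20.300475) = 2.473107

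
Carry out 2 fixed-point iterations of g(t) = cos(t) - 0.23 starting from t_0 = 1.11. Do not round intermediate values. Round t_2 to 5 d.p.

t_1 = g(1.110000) = 0.214662
t_2 = g(0.214662) = 0.747049

0.74705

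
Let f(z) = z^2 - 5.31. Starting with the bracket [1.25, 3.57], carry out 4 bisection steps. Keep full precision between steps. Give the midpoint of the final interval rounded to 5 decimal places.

f(1.250000) = -3.747500, f(3.570000) = 7.434900 (opposite signs)
step 1: m = 2.410000, f(m) = 0.498100 > 0 → root in [1.250000, 2.410000]
step 2: m = 1.830000, f(m) = -1.961100 < 0 → root in [1.830000, 2.410000]
step 3: m = 2.120000, f(m) = -0.815600 < 0 → root in [2.120000, 2.410000]
step 4: m = 2.265000, f(m) = -0.179775 < 0 → root in [2.265000, 2.410000]
Midpoint of [2.265000, 2.410000] = 2.337500

2.33750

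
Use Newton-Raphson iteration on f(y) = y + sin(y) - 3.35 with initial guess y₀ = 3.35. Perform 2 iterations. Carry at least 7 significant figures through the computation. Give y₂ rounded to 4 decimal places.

f'(y) = 1 + cos(y)
y_0 = 3.350000: f = -0.206902, f' = 0.021638 → y_1 = 3.350000 - (-0.206902)/(0.021638) = 12.911831
y_1 = 12.911831: f = 9.900461, f' = 1.940920 → y_2 = 12.911831 - (9.900461)/(1.940920) = 7.810919

7.8109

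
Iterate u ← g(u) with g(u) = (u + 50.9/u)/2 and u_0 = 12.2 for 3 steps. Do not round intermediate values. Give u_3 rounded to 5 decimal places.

7.13474

u_1 = g(12.200000) = 8.186066
u_2 = g(8.186066) = 7.201974
u_3 = g(7.201974) = 7.134740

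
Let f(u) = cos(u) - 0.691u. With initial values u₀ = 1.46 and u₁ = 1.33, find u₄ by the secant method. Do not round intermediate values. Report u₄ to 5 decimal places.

f(u_0) = -0.898290, f(u_1) = -0.680554
u_2 = 1.330000 - (-0.680554)·(1.330000 - 1.460000)/(-0.680554 - (-0.898290)) = 0.923674; f(u_2) = -0.035365
u_3 = 0.923674 - (-0.035365)·(0.923674 - 1.330000)/(-0.035365 - (-0.680554)) = 0.901401; f(u_3) = -0.002357
u_4 = 0.901401 - (-0.002357)·(0.901401 - 0.923674)/(-0.002357 - (-0.035365)) = 0.899811; f(u_4) = -0.000012

0.89981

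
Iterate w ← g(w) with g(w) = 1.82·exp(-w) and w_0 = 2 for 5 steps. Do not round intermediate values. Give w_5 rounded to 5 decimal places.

0.56283

w_1 = g(2.000000) = 0.246310
w_2 = g(0.246310) = 1.422657
w_3 = g(1.422657) = 0.438752
w_4 = g(0.438752) = 1.173610
w_5 = g(1.173610) = 0.562832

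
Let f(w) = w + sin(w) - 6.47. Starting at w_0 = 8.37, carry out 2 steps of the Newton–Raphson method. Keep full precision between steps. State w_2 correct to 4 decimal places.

f'(w) = 1 + cos(w)
w_0 = 8.370000: f = 2.769791, f' = 0.506579 → w_1 = 8.370000 - (2.769791)/(0.506579) = 2.902363
w_1 = 2.902363: f = -3.330683, f' = 0.028479 → w_2 = 2.902363 - (-3.330683)/(0.028479) = 119.853977

119.8540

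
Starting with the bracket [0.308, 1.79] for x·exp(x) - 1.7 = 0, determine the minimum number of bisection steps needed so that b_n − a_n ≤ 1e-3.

11

Initial width b − a = 1.79 − 0.308 = 1.482000.
After n steps the width is (b−a)/2^n; need (b−a)/2^n ≤ 1e-3.
So n ≥ log₂(1.482000/1e-3) = log₂(1482.0000) ≈ 10.5333.
Hence n = 11.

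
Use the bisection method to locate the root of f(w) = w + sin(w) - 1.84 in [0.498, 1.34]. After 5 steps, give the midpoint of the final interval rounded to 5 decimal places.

1.01109

f(0.498000) = -0.864331, f(1.340000) = 0.473485 (opposite signs)
step 1: m = 0.919000, f(m) = -0.126005 < 0 → root in [0.919000, 1.340000]
step 2: m = 1.129500, f(m) = 0.193699 > 0 → root in [0.919000, 1.129500]
step 3: m = 1.024250, f(m) = 0.038575 > 0 → root in [0.919000, 1.024250]
step 4: m = 0.971625, f(m) = -0.042572 < 0 → root in [0.971625, 1.024250]
step 5: m = 0.997938, f(m) = -0.001708 < 0 → root in [0.997938, 1.024250]
Midpoint of [0.997938, 1.024250] = 1.011094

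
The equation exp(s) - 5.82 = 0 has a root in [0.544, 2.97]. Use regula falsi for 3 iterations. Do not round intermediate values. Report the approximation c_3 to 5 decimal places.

1.59051

f(0.544000) = -4.097115, f(2.970000) = 13.671920
step 1: c = 1.103378, f(c) = -2.805670 < 0 → new bracket [1.103378, 2.970000]
step 2: c = 1.421211, f(c) = -1.677867 < 0 → new bracket [1.421211, 2.970000]
step 3: c = 1.590507, f(c) = -0.913763 < 0 → new bracket [1.590507, 2.970000]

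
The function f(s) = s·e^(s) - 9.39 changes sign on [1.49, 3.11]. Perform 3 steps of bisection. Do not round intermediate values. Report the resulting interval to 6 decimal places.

f(1.490000) = -2.778728, f(3.110000) = 60.339448 (opposite signs)
step 1: m = 2.300000, f(m) = 13.550620 > 0 → root in [1.490000, 2.300000]
step 2: m = 1.895000, f(m) = 3.216579 > 0 → root in [1.490000, 1.895000]
step 3: m = 1.692500, f(m) = -0.194569 < 0 → root in [1.692500, 1.895000]

[1.692500, 1.895000]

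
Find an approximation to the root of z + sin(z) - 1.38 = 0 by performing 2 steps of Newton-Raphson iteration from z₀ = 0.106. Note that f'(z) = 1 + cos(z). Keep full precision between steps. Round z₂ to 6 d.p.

z_0 = 0.106000: f = -1.168198, f' = 1.994387 → z_1 = 0.106000 - (-1.168198)/(1.994387) = 0.691743
z_1 = 0.691743: f = -0.050376, f' = 1.770135 → z_2 = 0.691743 - (-0.050376)/(1.770135) = 0.720202

0.720202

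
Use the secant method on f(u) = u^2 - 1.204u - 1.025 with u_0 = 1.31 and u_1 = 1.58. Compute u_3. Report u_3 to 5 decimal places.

Secant update: u_(k+1) = u_k − f(u_k)·(u_k − u_(k-1))/(f(u_k) − f(u_(k-1))).
f(u_0) = -0.886140, f(u_1) = -0.430920
u_2 = 1.580000 - (-0.430920)·(1.580000 - 1.310000)/(-0.430920 - (-0.886140)) = 1.835587; f(u_2) = 0.134333
u_3 = 1.835587 - (0.134333)·(1.835587 - 1.580000)/(0.134333 - (-0.430920)) = 1.774846; f(u_3) = -0.011835

1.77485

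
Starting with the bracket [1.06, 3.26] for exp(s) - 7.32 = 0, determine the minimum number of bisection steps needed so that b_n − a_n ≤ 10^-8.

28

Initial width b − a = 3.26 − 1.06 = 2.200000.
After n steps the width is (b−a)/2^n; need (b−a)/2^n ≤ 10^-8.
So n ≥ log₂(2.200000/10^-8) = log₂(220000000.0000) ≈ 27.7129.
Hence n = 28.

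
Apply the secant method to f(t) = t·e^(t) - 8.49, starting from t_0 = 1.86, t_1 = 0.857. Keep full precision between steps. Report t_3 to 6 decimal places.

f(t_0) = 3.458150, f(t_1) = -6.470838
t_2 = 0.857000 - (-6.470838)·(0.857000 - 1.860000)/(-6.470838 - (3.458150)) = 1.510667; f(t_2) = -1.647056
t_3 = 1.510667 - (-1.647056)·(1.510667 - 0.857000)/(-1.647056 - (-6.470838)) = 1.733858; f(t_3) = 1.327899

1.733858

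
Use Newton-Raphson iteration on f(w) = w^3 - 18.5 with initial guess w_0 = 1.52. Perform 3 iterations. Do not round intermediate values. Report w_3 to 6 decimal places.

2.668175

f'(w) = 3w^2
w_0 = 1.520000: f = -14.988192, f' = 6.931200 → w_1 = 1.520000 - (-14.988192)/(6.931200) = 3.682424
w_1 = 3.682424: f = 31.434570, f' = 40.680736 → w_2 = 3.682424 - (31.434570)/(40.680736) = 2.909710
w_2 = 2.909710: f = 6.134802, f' = 25.399235 → w_3 = 2.909710 - (6.134802)/(25.399235) = 2.668175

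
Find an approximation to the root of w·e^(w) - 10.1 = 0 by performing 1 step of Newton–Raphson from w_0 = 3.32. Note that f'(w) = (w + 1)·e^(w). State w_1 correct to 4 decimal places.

w_0 = 3.320000: f = 81.732364, f' = 119.492714 → w_1 = 3.320000 - (81.732364)/(119.492714) = 2.636005

2.6360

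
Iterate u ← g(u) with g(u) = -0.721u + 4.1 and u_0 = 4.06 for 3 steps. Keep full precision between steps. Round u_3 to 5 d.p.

u_1 = g(4.060000) = 1.172740
u_2 = g(1.172740) = 3.254454
u_3 = g(3.254454) = 1.753538

1.75354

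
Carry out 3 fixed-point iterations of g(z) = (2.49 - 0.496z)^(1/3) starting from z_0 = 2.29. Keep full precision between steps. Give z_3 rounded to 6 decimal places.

1.232285

z_1 = g(2.290000) = 1.106344
z_2 = g(1.106344) = 1.247462
z_3 = g(1.247462) = 1.232285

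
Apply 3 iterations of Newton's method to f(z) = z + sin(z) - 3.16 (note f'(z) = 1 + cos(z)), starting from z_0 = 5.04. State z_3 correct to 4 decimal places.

z_0 = 5.040000: f = 0.933186, f' = 1.321782 → z_1 = 5.040000 - (0.933186)/(1.321782) = 4.333994
z_1 = 4.333994: f = 0.244735, f' = 0.630570 → z_2 = 4.333994 - (0.244735)/(0.630570) = 3.945877
z_2 = 3.945877: f = 0.065543, f' = 0.306373 → z_3 = 3.945877 - (0.065543)/(0.306373) = 3.731946

3.7319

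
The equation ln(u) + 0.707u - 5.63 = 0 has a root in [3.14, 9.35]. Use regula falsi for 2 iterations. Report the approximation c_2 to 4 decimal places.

5.5511

f(3.140000) = -2.265797, f(9.350000) = 3.215826
step 1: c = 5.706867, f(c) = 0.146425 > 0 → new bracket [3.140000, 5.706867]
step 2: c = 5.551055, f(c) = 0.008584 > 0 → new bracket [3.140000, 5.551055]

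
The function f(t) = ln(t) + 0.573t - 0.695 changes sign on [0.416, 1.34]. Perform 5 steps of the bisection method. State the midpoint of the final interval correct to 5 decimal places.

1.06569

f(0.416000) = -1.333702, f(1.340000) = 0.365490 (opposite signs)
step 1: m = 0.878000, f(m) = -0.322015 < 0 → root in [0.878000, 1.340000]
step 2: m = 1.109000, f(m) = 0.043916 > 0 → root in [0.878000, 1.109000]
step 3: m = 0.993500, f(m) = -0.132246 < 0 → root in [0.993500, 1.109000]
step 4: m = 1.051250, f(m) = -0.042654 < 0 → root in [1.051250, 1.109000]
step 5: m = 1.080125, f(m) = 0.000988 > 0 → root in [1.051250, 1.080125]
Midpoint of [1.051250, 1.080125] = 1.065688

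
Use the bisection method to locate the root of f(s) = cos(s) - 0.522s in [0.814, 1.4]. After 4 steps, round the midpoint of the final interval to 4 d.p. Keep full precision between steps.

1.0154

f(0.814000) = 0.261688, f(1.400000) = -0.560833 (opposite signs)
step 1: m = 1.107000, f(m) = -0.130507 < 0 → root in [0.814000, 1.107000]
step 2: m = 0.960500, f(m) = 0.071729 > 0 → root in [0.960500, 1.107000]
step 3: m = 1.033750, f(m) = -0.028017 < 0 → root in [0.960500, 1.033750]
step 4: m = 0.997125, f(m) = 0.022220 > 0 → root in [0.997125, 1.033750]
Midpoint of [0.997125, 1.033750] = 1.015437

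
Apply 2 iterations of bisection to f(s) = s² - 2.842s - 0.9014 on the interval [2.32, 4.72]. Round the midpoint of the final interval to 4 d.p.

f(2.320000) = -2.112440, f(4.720000) = 7.962760 (opposite signs)
step 1: m = 3.520000, f(m) = 1.485160 > 0 → root in [2.320000, 3.520000]
step 2: m = 2.920000, f(m) = -0.673640 < 0 → root in [2.920000, 3.520000]
Midpoint of [2.920000, 3.520000] = 3.220000

3.2200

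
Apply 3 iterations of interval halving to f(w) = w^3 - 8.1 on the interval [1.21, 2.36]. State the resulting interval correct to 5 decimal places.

[1.92875, 2.07250]

f(1.210000) = -6.328439, f(2.360000) = 5.044256 (opposite signs)
step 1: m = 1.785000, f(m) = -2.412588 < 0 → root in [1.785000, 2.360000]
step 2: m = 2.072500, f(m) = 0.801919 > 0 → root in [1.785000, 2.072500]
step 3: m = 1.928750, f(m) = -0.924902 < 0 → root in [1.928750, 2.072500]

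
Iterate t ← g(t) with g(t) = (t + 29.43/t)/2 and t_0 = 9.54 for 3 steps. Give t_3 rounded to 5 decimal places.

t_1 = g(9.540000) = 6.312453
t_2 = g(6.312453) = 5.487333
t_3 = g(5.487333) = 5.425297

5.42530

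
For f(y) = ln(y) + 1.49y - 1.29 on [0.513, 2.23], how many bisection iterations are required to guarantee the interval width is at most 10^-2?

8

Initial width b − a = 2.23 − 0.513 = 1.717000.
After n steps the width is (b−a)/2^n; need (b−a)/2^n ≤ 10^-2.
So n ≥ log₂(1.717000/10^-2) = log₂(171.7000) ≈ 7.4237.
Hence n = 8.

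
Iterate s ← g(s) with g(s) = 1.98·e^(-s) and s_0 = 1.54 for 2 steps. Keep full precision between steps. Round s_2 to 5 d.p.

1.29514

s_1 = g(1.540000) = 0.424475
s_2 = g(0.424475) = 1.295144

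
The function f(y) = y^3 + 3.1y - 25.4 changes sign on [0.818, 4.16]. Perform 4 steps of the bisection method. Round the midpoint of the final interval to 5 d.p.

2.59344

f(0.818000) = -22.316857, f(4.160000) = 59.487296 (opposite signs)
step 1: m = 2.489000, f(m) = -2.264444 < 0 → root in [2.489000, 4.160000]
step 2: m = 3.324500, f(m) = 21.649322 > 0 → root in [2.489000, 3.324500]
step 3: m = 2.906750, f(m) = 8.170624 > 0 → root in [2.489000, 2.906750]
step 4: m = 2.697875, f(m) = 2.599975 > 0 → root in [2.489000, 2.697875]
Midpoint of [2.489000, 2.697875] = 2.593437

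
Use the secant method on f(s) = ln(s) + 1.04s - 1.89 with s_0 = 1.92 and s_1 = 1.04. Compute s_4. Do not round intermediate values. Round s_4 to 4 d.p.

f(s_0) = 0.759125, f(s_1) = -0.769179
s_2 = 1.040000 - (-0.769179)·(1.040000 - 1.920000)/(-0.769179 - (0.759125)) = 1.482895; f(s_2) = 0.046206
s_3 = 1.482895 - (0.046206)·(1.482895 - 1.040000)/(0.046206 - (-0.769179)) = 1.457797; f(s_3) = 0.003035
s_4 = 1.457797 - (0.003035)·(1.457797 - 1.482895)/(0.003035 - (0.046206)) = 1.456032; f(s_4) = -0.000011

1.4560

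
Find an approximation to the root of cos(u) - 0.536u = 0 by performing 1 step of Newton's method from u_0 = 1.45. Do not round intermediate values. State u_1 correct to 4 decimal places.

1.0204

Newton update: u ← u − f(u)/f'(u).
f'(u) = -sin(u) - 0.536
u_0 = 1.450000: f = -0.656697, f' = -1.528713 → u_1 = 1.450000 - (-0.656697)/(-1.528713) = 1.020425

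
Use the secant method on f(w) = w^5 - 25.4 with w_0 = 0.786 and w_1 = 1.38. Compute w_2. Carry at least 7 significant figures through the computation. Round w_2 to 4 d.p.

3.9549

f(w_0) = -25.100006, f(w_1) = -20.395100
w_2 = 1.380000 - (-20.395100)·(1.380000 - 0.786000)/(-20.395100 - (-25.100006)) = 3.954906; f(w_2) = 942.165990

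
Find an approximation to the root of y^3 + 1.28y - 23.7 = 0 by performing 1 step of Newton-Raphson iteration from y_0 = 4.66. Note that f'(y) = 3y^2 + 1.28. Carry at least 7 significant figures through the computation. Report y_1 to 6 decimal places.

3.403587

Newton update: y ← y − f(y)/f'(y).
y_0 = 4.660000: f = 83.459496, f' = 66.426800 → y_1 = 4.660000 - (83.459496)/(66.426800) = 3.403587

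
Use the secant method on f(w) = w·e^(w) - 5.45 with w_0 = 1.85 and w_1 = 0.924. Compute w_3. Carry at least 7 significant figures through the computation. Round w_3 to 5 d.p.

1.43198

f(w_0) = 6.315666, f(w_1) = -3.122123
w_2 = 0.924000 - (-3.122123)·(0.924000 - 1.850000)/(-3.122123 - (6.315666)) = 1.230331; f(w_2) = -1.239363
w_3 = 1.230331 - (-1.239363)·(1.230331 - 0.924000)/(-1.239363 - (-3.122123)) = 1.431979; f(w_3) = 0.545664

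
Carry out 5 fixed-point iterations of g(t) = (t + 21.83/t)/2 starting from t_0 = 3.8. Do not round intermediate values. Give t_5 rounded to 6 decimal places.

t_1 = g(3.800000) = 4.772368
t_2 = g(4.772368) = 4.673309
t_3 = g(4.673309) = 4.672259
t_4 = g(4.672259) = 4.672259
t_5 = g(4.672259) = 4.672259

4.672259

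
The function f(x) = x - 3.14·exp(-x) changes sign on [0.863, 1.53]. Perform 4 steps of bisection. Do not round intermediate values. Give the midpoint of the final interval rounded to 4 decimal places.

1.0923

f(0.863000) = -0.461749, f(1.530000) = 0.850078 (opposite signs)
step 1: m = 1.196500, f(m) = 0.247434 > 0 → root in [0.863000, 1.196500]
step 2: m = 1.029750, f(m) = -0.091532 < 0 → root in [1.029750, 1.196500]
step 3: m = 1.113125, f(m) = 0.081539 > 0 → root in [1.029750, 1.113125]
step 4: m = 1.071438, f(m) = -0.004062 < 0 → root in [1.071438, 1.113125]
Midpoint of [1.071438, 1.113125] = 1.092281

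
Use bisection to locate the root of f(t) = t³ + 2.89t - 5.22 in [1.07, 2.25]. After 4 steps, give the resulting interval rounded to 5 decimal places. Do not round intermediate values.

f(1.070000) = -0.902657, f(2.250000) = 12.673125 (opposite signs)
step 1: m = 1.660000, f(m) = 4.151696 > 0 → root in [1.070000, 1.660000]
step 2: m = 1.365000, f(m) = 1.268152 > 0 → root in [1.070000, 1.365000]
step 3: m = 1.217500, f(m) = 0.103283 > 0 → root in [1.070000, 1.217500]
step 4: m = 1.143750, f(m) = -0.418350 < 0 → root in [1.143750, 1.217500]

[1.14375, 1.21750]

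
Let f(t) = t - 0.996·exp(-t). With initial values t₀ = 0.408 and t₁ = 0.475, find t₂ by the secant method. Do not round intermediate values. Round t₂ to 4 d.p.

0.5630

f(t_0) = -0.254319, f(t_1) = -0.144398
t_2 = 0.475000 - (-0.144398)·(0.475000 - 0.408000)/(-0.144398 - (-0.254319)) = 0.563014; f(t_2) = -0.004198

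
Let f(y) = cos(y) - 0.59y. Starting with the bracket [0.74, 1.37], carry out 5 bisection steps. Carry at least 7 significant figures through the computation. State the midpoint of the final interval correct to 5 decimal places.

f(0.740000) = 0.301869, f(1.370000) = -0.608850 (opposite signs)
step 1: m = 1.055000, f(m) = -0.129222 < 0 → root in [0.740000, 1.055000]
step 2: m = 0.897500, f(m) = 0.094041 > 0 → root in [0.897500, 1.055000]
step 3: m = 0.976250, f(m) = -0.015855 < 0 → root in [0.897500, 0.976250]
step 4: m = 0.936875, f(m) = 0.039553 > 0 → root in [0.936875, 0.976250]
step 5: m = 0.956563, f(m) = 0.011961 > 0 → root in [0.956563, 0.976250]
Midpoint of [0.956563, 0.976250] = 0.966406

0.96641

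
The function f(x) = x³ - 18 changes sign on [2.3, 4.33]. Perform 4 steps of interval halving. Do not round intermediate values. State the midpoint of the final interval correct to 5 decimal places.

f(2.300000) = -5.833000, f(4.330000) = 63.182737 (opposite signs)
step 1: m = 3.315000, f(m) = 18.429281 > 0 → root in [2.300000, 3.315000]
step 2: m = 2.807500, f(m) = 4.128873 > 0 → root in [2.300000, 2.807500]
step 3: m = 2.553750, f(m) = -1.345364 < 0 → root in [2.553750, 2.807500]
step 4: m = 2.680625, f(m) = 1.262302 > 0 → root in [2.553750, 2.680625]
Midpoint of [2.553750, 2.680625] = 2.617188

2.61719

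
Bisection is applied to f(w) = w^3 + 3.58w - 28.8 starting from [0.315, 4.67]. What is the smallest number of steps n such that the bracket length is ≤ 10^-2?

9

Initial width b − a = 4.67 − 0.315 = 4.355000.
After n steps the width is (b−a)/2^n; need (b−a)/2^n ≤ 10^-2.
So n ≥ log₂(4.355000/10^-2) = log₂(435.5000) ≈ 8.7665.
Hence n = 9.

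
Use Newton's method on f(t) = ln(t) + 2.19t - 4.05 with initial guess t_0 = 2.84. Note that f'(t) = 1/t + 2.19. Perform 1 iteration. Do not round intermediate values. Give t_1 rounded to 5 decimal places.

1.57593

t_0 = 2.840000: f = 3.213404, f' = 2.542113 → t_1 = 2.840000 - (3.213404)/(2.542113) = 1.575932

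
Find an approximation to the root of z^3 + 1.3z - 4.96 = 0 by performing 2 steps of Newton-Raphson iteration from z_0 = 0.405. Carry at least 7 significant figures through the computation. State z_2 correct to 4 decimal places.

f'(z) = 3z^2 + 1.3
z_0 = 0.405000: f = -4.367070, f' = 1.792075 → z_1 = 0.405000 - (-4.367070)/(1.792075) = 2.841879
z_1 = 2.841879: f = 21.686242, f' = 25.528828 → z_2 = 2.841879 - (21.686242)/(25.528828) = 1.992398

1.9924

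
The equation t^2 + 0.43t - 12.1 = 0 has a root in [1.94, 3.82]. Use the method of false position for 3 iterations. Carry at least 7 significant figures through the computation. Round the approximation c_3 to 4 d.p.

3.2695

False-position update: c = (a·f(b) − b·f(a))/(f(b) − f(a)); replace the endpoint whose sign matches f(c).
f(1.940000) = -7.502200, f(3.820000) = 4.135000
step 1: c = 3.151987, f(c) = -0.809623 < 0 → new bracket [3.151987, 3.820000]
step 2: c = 3.261366, f(c) = -0.061103 < 0 → new bracket [3.261366, 3.820000]
step 3: c = 3.269501, f(c) = -0.004478 < 0 → new bracket [3.269501, 3.820000]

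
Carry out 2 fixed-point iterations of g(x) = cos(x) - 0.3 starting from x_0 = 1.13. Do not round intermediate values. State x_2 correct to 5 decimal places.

x_1 = g(1.130000) = 0.126660
x_2 = g(0.126660) = 0.691989

0.69199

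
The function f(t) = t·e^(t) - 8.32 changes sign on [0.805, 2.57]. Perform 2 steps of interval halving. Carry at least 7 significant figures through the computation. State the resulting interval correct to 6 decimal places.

[1.246250, 1.687500]

f(0.805000) = -6.519459, f(2.570000) = 25.259169 (opposite signs)
step 1: m = 1.687500, f(m) = 0.802539 > 0 → root in [0.805000, 1.687500]
step 2: m = 1.246250, f(m) = -3.986441 < 0 → root in [1.246250, 1.687500]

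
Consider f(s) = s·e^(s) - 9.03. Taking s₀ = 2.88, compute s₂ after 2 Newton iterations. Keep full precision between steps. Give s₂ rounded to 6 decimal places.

1.860237

f'(s) = (s + 1)·e^(s)
s_0 = 2.880000: f = 42.275107, f' = 69.119380 → s_1 = 2.880000 - (42.275107)/(69.119380) = 2.268375
s_1 = 2.268375: f = 12.890876, f' = 31.584565 → s_2 = 2.268375 - (12.890876)/(31.584565) = 1.860237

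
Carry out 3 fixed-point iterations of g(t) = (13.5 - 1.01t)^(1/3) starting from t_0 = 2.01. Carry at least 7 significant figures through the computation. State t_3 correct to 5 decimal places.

2.23996

t_1 = g(2.010000) = 2.255208
t_2 = g(2.255208) = 2.238858
t_3 = g(2.238858) = 2.239955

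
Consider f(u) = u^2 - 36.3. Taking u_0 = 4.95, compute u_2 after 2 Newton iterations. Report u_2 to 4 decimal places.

f'(u) = 2u
u_0 = 4.950000: f = -11.797500, f' = 9.900000 → u_1 = 4.950000 - (-11.797500)/(9.900000) = 6.141667
u_1 = 6.141667: f = 1.420069, f' = 12.283333 → u_2 = 6.141667 - (1.420069)/(12.283333) = 6.026057

6.0261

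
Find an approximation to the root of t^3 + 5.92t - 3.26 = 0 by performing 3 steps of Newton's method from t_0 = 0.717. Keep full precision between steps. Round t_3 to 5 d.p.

0.52608

f'(t) = 3t^2 + 5.92
t_0 = 0.717000: f = 1.353242, f' = 7.462267 → t_1 = 0.717000 - (1.353242)/(7.462267) = 0.535655
t_1 = 0.535655: f = 0.064774, f' = 6.780780 → t_2 = 0.535655 - (0.064774)/(6.780780) = 0.526103
t_2 = 0.526103: f = 0.000146, f' = 6.750353 → t_3 = 0.526103 - (0.000146)/(6.750353) = 0.526081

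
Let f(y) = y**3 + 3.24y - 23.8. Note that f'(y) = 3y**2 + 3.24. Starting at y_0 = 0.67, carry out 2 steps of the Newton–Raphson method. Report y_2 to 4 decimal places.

3.6863

Newton update: y ← y − f(y)/f'(y).
y_0 = 0.670000: f = -21.328437, f' = 4.586700 → y_1 = 0.670000 - (-21.328437)/(4.586700) = 5.320061
y_1 = 5.320061: f = 144.010988, f' = 88.149163 → y_2 = 5.320061 - (144.010988)/(88.149163) = 3.686342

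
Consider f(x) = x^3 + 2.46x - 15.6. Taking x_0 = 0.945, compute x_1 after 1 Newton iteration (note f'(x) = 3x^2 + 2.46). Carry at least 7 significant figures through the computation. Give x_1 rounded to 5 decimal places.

Newton update: x ← x − f(x)/f'(x).
x_0 = 0.945000: f = -12.431391, f' = 5.139075 → x_1 = 0.945000 - (-12.431391)/(5.139075) = 3.363994

3.36399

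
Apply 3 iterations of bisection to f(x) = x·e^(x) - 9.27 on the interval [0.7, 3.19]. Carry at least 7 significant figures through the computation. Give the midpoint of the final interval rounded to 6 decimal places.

1.789375

f(0.700000) = -7.860373, f(3.190000) = 68.210084 (opposite signs)
step 1: m = 1.945000, f(m) = 4.332614 > 0 → root in [0.700000, 1.945000]
step 2: m = 1.322500, f(m) = -4.306933 < 0 → root in [1.322500, 1.945000]
step 3: m = 1.633750, f(m) = -0.900217 < 0 → root in [1.633750, 1.945000]
Midpoint of [1.633750, 1.945000] = 1.789375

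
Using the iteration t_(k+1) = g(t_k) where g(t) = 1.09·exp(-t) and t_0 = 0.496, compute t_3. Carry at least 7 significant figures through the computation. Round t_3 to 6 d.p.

t_1 = g(0.496000) = 0.663768
t_2 = g(0.663768) = 0.561249
t_3 = g(0.561249) = 0.621841

0.621841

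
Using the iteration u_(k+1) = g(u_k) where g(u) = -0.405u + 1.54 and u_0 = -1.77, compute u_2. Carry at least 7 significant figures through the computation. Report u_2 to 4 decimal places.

u_1 = g(-1.770000) = 2.256850
u_2 = g(2.256850) = 0.625976

0.6260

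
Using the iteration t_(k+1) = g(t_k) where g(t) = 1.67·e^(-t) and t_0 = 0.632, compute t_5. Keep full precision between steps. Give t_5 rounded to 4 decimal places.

0.8120

t_1 = g(0.632000) = 0.887651
t_2 = g(0.887651) = 0.687408
t_3 = g(0.687408) = 0.839806
t_4 = g(0.839806) = 0.721096
t_5 = g(0.721096) = 0.811986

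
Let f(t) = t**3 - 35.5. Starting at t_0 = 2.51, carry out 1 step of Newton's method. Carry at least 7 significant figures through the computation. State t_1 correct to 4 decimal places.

3.5516

f'(t) = 3t**2
t_0 = 2.510000: f = -19.686749, f' = 18.900300 → t_1 = 2.510000 - (-19.686749)/(18.900300) = 3.551610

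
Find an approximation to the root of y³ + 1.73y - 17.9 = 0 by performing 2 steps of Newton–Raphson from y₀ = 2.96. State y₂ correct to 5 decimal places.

f'(y) = 3y² + 1.73
y_0 = 2.960000: f = 13.155136, f' = 28.014800 → y_1 = 2.960000 - (13.155136)/(28.014800) = 2.490422
y_1 = 2.490422: f = 1.854528, f' = 20.336604 → y_2 = 2.490422 - (1.854528)/(20.336604) = 2.399230

2.39923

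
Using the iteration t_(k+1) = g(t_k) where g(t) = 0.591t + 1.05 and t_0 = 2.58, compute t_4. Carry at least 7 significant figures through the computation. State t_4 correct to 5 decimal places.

2.56879

t_1 = g(2.580000) = 2.574780
t_2 = g(2.574780) = 2.571695
t_3 = g(2.571695) = 2.569872
t_4 = g(2.569872) = 2.568794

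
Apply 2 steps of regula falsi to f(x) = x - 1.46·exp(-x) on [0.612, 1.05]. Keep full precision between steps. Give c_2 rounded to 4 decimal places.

0.7147

f(0.612000) = -0.179707, f(1.050000) = 0.539091
step 1: c = 0.721505, f(c) = 0.011915 > 0 → new bracket [0.612000, 0.721505]
step 2: c = 0.714696, f(c) = 0.000258 > 0 → new bracket [0.612000, 0.714696]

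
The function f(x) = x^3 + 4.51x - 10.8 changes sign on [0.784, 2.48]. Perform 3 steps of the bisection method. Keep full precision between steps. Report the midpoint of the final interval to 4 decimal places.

1.5260

f(0.784000) = -6.782270, f(2.480000) = 15.637792 (opposite signs)
step 1: m = 1.632000, f(m) = 0.907028 > 0 → root in [0.784000, 1.632000]
step 2: m = 1.208000, f(m) = -3.589129 < 0 → root in [1.208000, 1.632000]
step 3: m = 1.420000, f(m) = -1.532512 < 0 → root in [1.420000, 1.632000]
Midpoint of [1.420000, 1.632000] = 1.526000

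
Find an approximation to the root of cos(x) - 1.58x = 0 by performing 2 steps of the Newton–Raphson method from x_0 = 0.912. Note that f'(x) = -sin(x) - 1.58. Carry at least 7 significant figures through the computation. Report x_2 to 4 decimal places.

0.5422

x_0 = 0.912000: f = -0.828794, f' = -2.370730 → x_1 = 0.912000 - (-0.828794)/(-2.370730) = 0.562405
x_1 = 0.562405: f = -0.042625, f' = -2.113223 → x_2 = 0.562405 - (-0.042625)/(-2.113223) = 0.542235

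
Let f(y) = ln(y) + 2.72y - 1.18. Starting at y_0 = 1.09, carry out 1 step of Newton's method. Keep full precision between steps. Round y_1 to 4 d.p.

Newton update: y ← y − f(y)/f'(y).
f'(y) = 1/y + 2.72
y_0 = 1.090000: f = 1.870978, f' = 3.637431 → y_1 = 1.090000 - (1.870978)/(3.637431) = 0.575632

0.5756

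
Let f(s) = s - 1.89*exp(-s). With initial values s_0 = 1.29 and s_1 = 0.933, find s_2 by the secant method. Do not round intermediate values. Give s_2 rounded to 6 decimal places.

f(s_0) = 0.769738, f(s_1) = 0.189527
s_2 = 0.933000 - (0.189527)·(0.933000 - 1.290000)/(0.189527 - (0.769738)) = 0.816385; f(s_2) = -0.019045

0.816385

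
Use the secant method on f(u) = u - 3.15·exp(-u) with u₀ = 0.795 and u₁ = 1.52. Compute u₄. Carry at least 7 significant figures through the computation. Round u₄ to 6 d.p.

1.075071

f(u_0) = -0.627481, f(u_1) = 0.831058
u_2 = 1.520000 - (0.831058)·(1.520000 - 0.795000)/(0.831058 - (-0.627481)) = 1.106904; f(u_2) = 0.065574
u_3 = 1.106904 - (0.065574)·(1.106904 - 1.520000)/(0.065574 - (0.831058)) = 1.071517; f(u_3) = -0.007323
u_4 = 1.071517 - (-0.007323)·(1.071517 - 1.106904)/(-0.007323 - (0.065574)) = 1.075071; f(u_4) = 0.000060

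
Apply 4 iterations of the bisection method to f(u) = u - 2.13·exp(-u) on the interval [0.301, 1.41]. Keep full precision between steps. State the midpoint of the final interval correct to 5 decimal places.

f(0.301000) = -1.275366, f(1.410000) = 0.889975 (opposite signs)
step 1: m = 0.855500, f(m) = -0.049900 < 0 → root in [0.855500, 1.410000]
step 2: m = 1.132750, f(m) = 0.446579 > 0 → root in [0.855500, 1.132750]
step 3: m = 0.994125, f(m) = 0.205925 > 0 → root in [0.855500, 0.994125]
step 4: m = 0.924812, f(m) = 0.080042 > 0 → root in [0.855500, 0.924812]
Midpoint of [0.855500, 0.924812] = 0.890156

0.89016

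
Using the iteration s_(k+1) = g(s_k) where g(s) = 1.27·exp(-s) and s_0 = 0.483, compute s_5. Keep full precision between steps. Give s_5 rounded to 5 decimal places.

0.68061

s_1 = g(0.483000) = 0.783501
s_2 = g(0.783501) = 0.580141
s_3 = g(0.580141) = 0.710971
s_4 = g(0.710971) = 0.623782
s_5 = g(0.623782) = 0.680610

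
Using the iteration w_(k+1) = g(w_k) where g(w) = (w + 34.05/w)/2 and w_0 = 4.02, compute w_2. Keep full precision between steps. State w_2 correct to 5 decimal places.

w_1 = g(4.020000) = 6.245075
w_2 = g(6.245075) = 5.848686

5.84869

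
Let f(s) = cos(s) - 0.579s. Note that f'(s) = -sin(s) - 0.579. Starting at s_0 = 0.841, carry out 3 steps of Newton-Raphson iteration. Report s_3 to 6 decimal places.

0.972612

s_0 = 0.841000: f = 0.179779, f' = -1.324310 → s_1 = 0.841000 - (0.179779)/(-1.324310) = 0.976753
s_1 = 0.976753: f = -0.005824, f' = -1.407684 → s_2 = 0.976753 - (-0.005824)/(-1.407684) = 0.972616
s_2 = 0.972616: f = -0.000005, f' = -1.405362 → s_3 = 0.972616 - (-0.000005)/(-1.405362) = 0.972612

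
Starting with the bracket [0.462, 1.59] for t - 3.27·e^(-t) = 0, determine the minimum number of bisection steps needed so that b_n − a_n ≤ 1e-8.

27

Initial width b − a = 1.59 − 0.462 = 1.128000.
After n steps the width is (b−a)/2^n; need (b−a)/2^n ≤ 1e-8.
So n ≥ log₂(1.128000/1e-8) = log₂(112800000.0000) ≈ 26.7492.
Hence n = 27.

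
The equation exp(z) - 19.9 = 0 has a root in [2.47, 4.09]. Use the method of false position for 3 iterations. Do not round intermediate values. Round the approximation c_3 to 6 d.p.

2.938390

f(2.470000) = -8.077553, f(4.090000) = 39.839892
step 1: c = 2.743087, f(c) = -4.365131 < 0 → new bracket [2.743087, 4.090000]
step 2: c = 2.876091, f(c) = -2.155222 < 0 → new bracket [2.876091, 4.090000]
step 3: c = 2.938390, f(c) = -1.014584 < 0 → new bracket [2.938390, 4.090000]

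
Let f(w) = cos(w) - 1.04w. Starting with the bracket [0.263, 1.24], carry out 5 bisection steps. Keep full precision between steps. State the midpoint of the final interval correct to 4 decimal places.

0.7362

f(0.263000) = 0.692094, f(1.240000) = -0.964804 (opposite signs)
step 1: m = 0.751500, f(m) = -0.050894 < 0 → root in [0.263000, 0.751500]
step 2: m = 0.507250, f(m) = 0.346544 > 0 → root in [0.507250, 0.751500]
step 3: m = 0.629375, f(m) = 0.153846 > 0 → root in [0.629375, 0.751500]
step 4: m = 0.690438, f(m) = 0.052912 > 0 → root in [0.690438, 0.751500]
step 5: m = 0.720969, f(m) = 0.001359 > 0 → root in [0.720969, 0.751500]
Midpoint of [0.720969, 0.751500] = 0.736234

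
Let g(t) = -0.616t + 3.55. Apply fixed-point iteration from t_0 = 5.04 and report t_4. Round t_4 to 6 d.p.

2.606168

t_1 = g(5.040000) = 0.445360
t_2 = g(0.445360) = 3.275658
t_3 = g(3.275658) = 1.532195
t_4 = g(1.532195) = 2.606168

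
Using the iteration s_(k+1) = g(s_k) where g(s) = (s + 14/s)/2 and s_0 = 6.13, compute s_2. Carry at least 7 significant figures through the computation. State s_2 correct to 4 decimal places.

3.7674

s_1 = g(6.130000) = 4.206925
s_2 = g(4.206925) = 3.767386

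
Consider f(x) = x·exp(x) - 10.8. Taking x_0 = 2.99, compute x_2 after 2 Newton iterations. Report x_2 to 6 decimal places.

Newton update: x ← x − f(x)/f'(x).
f'(x) = (x + 1)·exp(x)
x_0 = 2.990000: f = 48.658191, f' = 79.343873 → x_1 = 2.990000 - (48.658191)/(79.343873) = 2.376743
x_1 = 2.376743: f = 14.796970, f' = 36.366738 → x_2 = 2.376743 - (14.796970)/(36.366738) = 1.969861

1.969861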